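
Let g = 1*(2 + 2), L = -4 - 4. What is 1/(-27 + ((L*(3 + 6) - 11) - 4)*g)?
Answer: -1/375 ≈ -0.0026667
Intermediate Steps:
L = -8
g = 4 (g = 1*4 = 4)
1/(-27 + ((L*(3 + 6) - 11) - 4)*g) = 1/(-27 + ((-8*(3 + 6) - 11) - 4)*4) = 1/(-27 + ((-8*9 - 11) - 4)*4) = 1/(-27 + ((-72 - 11) - 4)*4) = 1/(-27 + (-83 - 4)*4) = 1/(-27 - 87*4) = 1/(-27 - 348) = 1/(-375) = -1/375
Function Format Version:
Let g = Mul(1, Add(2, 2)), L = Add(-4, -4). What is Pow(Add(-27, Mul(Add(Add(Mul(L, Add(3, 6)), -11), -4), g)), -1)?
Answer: Rational(-1, 375) ≈ -0.0026667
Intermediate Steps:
L = -8
g = 4 (g = Mul(1, 4) = 4)
Pow(Add(-27, Mul(Add(Add(Mul(L, Add(3, 6)), -11), -4), g)), -1) = Pow(Add(-27, Mul(Add(Add(Mul(-8, Add(3, 6)), -11), -4), 4)), -1) = Pow(Add(-27, Mul(Add(Add(Mul(-8, 9), -11), -4), 4)), -1) = Pow(Add(-27, Mul(Add(Add(-72, -11), -4), 4)), -1) = Pow(Add(-27, Mul(Add(-83, -4), 4)), -1) = Pow(Add(-27, Mul(-87, 4)), -1) = Pow(Add(-27, -348), -1) = Pow(-375, -1) = Rational(-1, 375)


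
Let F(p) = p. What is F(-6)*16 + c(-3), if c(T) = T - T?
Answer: -96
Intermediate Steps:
c(T) = 0
F(-6)*16 + c(-3) = -6*16 + 0 = -96 + 0 = -96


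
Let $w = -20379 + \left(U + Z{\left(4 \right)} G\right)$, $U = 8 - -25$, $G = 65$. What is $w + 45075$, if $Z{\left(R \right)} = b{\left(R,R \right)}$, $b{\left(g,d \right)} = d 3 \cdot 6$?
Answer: $29409$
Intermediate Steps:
$U = 33$ ($U = 8 + 25 = 33$)
$b{\left(g,d \right)} = 18 d$ ($b{\left(g,d \right)} = 3 d 6 = 18 d$)
$Z{\left(R \right)} = 18 R$
$w = -15666$ ($w = -20379 + \left(33 + 18 \cdot 4 \cdot 65\right) = -20379 + \left(33 + 72 \cdot 65\right) = -20379 + \left(33 + 4680\right) = -20379 + 4713 = -15666$)
$w + 45075 = -15666 + 45075 = 29409$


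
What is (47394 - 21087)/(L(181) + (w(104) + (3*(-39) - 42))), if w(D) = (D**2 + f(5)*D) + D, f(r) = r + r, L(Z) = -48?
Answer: 26307/11753 ≈ 2.2383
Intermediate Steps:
f(r) = 2*r
w(D) = D**2 + 11*D (w(D) = (D**2 + (2*5)*D) + D = (D**2 + 10*D) + D = D**2 + 11*D)
(47394 - 21087)/(L(181) + (w(104) + (3*(-39) - 42))) = (47394 - 21087)/(-48 + (104*(11 + 104) + (3*(-39) - 42))) = 26307/(-48 + (104*115 + (-117 - 42))) = 26307/(-48 + (11960 - 159)) = 26307/(-48 + 11801) = 26307/11753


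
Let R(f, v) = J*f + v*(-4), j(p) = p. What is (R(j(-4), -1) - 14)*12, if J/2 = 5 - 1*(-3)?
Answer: -888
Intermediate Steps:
J = 16 (J = 2*(5 - 1*(-3)) = 2*(5 + 3) = 2*8 = 16)
R(f, v) = -4*v + 16*f (R(f, v) = 16*f + v*(-4) = 16*f - 4*v = -4*v + 16*f)
(R(j(-4), -1) - 14)*12 = ((-4*(-1) + 16*(-4)) - 14)*12 = ((4 - 64) - 14)*12 = (-60 - 14)*12 = -74*12 = -888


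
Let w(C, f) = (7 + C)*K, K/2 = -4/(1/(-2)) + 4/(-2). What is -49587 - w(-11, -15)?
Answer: -49539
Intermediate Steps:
K = 12 (K = 2*(-4/(1/(-2)) + 4/(-2)) = 2*(-4/(-½) + 4*(-½)) = 2*(-4*(-2) - 2) = 2*(8 - 2) = 2*6 = 12)
w(C, f) = 84 + 12*C (w(C, f) = (7 + C)*12 = 84 + 12*C)
-49587 - w(-11, -15) = -49587 - (84 + 12*(-11)) = -49587 - (84 - 132) = -49587 - 1*(-48) = -49587 + 48 = -49539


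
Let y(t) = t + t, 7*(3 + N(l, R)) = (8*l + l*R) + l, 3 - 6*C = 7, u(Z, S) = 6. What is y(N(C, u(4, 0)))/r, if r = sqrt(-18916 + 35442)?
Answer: -31*sqrt(16526)/57841 ≈ -0.068898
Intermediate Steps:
C = -2/3 (C = 1/2 - 1/6*7 = 1/2 - 7/6 = -2/3 ≈ -0.66667)
N(l, R) = -3 + 9*l/7 + R*l/7 (N(l, R) = -3 + ((8*l + l*R) + l)/7 = -3 + ((8*l + R*l) + l)/7 = -3 + (9*l + R*l)/7 = -3 + (9*l/7 + R*l/7) = -3 + 9*l/7 + R*l/7)
y(t) = 2*t
r = sqrt(16526) ≈ 128.55
y(N(C, u(4, 0)))/r = (2*(-3 + (9/7)*(-2/3) + (1/7)*6*(-2/3)))/(sqrt(16526)) = (2*(-3 - 6/7 - 4/7))*(sqrt(16526)/16526) = (2*(-31/7))*(sqrt(16526)/16526) = -31*sqrt(16526)/57841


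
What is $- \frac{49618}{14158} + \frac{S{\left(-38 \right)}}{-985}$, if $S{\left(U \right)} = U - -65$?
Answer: $- \frac{24627998}{6972815} \approx -3.532$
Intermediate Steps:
$S{\left(U \right)} = 65 + U$ ($S{\left(U \right)} = U + 65 = 65 + U$)
$- \frac{49618}{14158} + \frac{S{\left(-38 \right)}}{-985} = - \frac{49618}{14158} + \frac{65 - 38}{-985} = \left(-49618\right) \frac{1}{14158} + 27 \left(- \frac{1}{985}\right) = - \frac{24809}{7079} - \frac{27}{985} = - \frac{24627998}{6972815}$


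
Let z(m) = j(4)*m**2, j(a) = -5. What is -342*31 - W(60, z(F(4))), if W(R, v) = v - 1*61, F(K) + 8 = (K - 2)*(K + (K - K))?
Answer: -10541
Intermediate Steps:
F(K) = -8 + K*(-2 + K) (F(K) = -8 + (K - 2)*(K + (K - K)) = -8 + (-2 + K)*(K + 0) = -8 + (-2 + K)*K = -8 + K*(-2 + K))
z(m) = -5*m**2
W(R, v) = -61 + v (W(R, v) = v - 61 = -61 + v)
-342*31 - W(60, z(F(4))) = -342*31 - (-61 - 5*(-8 + 4**2 - 2*4)**2) = -57*186 - (-61 - 5*(-8 + 16 - 8)**2) = -10602 - (-61 - 5*0**2) = -10602 - (-61 - 5*0) = -10602 - (-61 + 0) = -10602 - 1*(-61) = -10602 + 61 = -10541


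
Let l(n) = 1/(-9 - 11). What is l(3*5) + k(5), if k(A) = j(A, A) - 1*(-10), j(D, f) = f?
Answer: 299/20 ≈ 14.950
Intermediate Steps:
l(n) = -1/20 (l(n) = 1/(-20) = -1/20)
k(A) = 10 + A (k(A) = A - 1*(-10) = A + 10 = 10 + A)
l(3*5) + k(5) = -1/20 + (10 + 5) = -1/20 + 15 = 299/20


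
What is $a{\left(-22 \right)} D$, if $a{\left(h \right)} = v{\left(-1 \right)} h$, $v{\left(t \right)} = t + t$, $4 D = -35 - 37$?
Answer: $-792$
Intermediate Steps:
$D = -18$ ($D = \frac{-35 - 37}{4} = \frac{1}{4} \left(-72\right) = -18$)
$v{\left(t \right)} = 2 t$
$a{\left(h \right)} = - 2 h$ ($a{\left(h \right)} = 2 \left(-1\right) h = - 2 h$)
$a{\left(-22 \right)} D = \left(-2\right) \left(-22\right) \left(-18\right) = 44 \left(-18\right) = -792$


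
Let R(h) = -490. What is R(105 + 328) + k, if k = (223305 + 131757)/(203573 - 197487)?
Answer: -77267/179 ≈ -431.66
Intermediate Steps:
k = 10443/179 (k = 355062/6086 = 355062*(1/6086) = 10443/179 ≈ 58.341)
R(105 + 328) + k = -490 + 10443/179 = -77267/179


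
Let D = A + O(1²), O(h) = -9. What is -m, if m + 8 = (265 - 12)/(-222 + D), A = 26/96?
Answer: 100744/11075 ≈ 9.0965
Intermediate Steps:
A = 13/48 (A = 26*(1/96) = 13/48 ≈ 0.27083)
D = -419/48 (D = 13/48 - 9 = -419/48 ≈ -8.7292)
m = -100744/11075 (m = -8 + (265 - 12)/(-222 - 419/48) = -8 + 253/(-11075/48) = -8 + 253*(-48/11075) = -8 - 12144/11075 = -100744/11075 ≈ -9.0965)
-m = -1*(-100744/11075) = 100744/11075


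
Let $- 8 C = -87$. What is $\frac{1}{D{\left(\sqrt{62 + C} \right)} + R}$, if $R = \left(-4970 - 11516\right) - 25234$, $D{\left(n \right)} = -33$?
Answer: $- \frac{1}{41753} \approx -2.395 \cdot 10^{-5}$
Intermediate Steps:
$C = \frac{87}{8}$ ($C = \left(- \frac{1}{8}\right) \left(-87\right) = \frac{87}{8} \approx 10.875$)
$R = -41720$ ($R = -16486 - 25234 = -41720$)
$\frac{1}{D{\left(\sqrt{62 + C} \right)} + R} = \frac{1}{-33 - 41720} = \frac{1}{-41753} = - \frac{1}{41753}$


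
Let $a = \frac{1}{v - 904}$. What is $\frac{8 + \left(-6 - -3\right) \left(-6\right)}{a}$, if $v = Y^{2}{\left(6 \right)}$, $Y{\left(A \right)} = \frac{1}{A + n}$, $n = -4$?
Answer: $- \frac{46995}{2} \approx -23498.0$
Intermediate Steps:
$Y{\left(A \right)} = \frac{1}{-4 + A}$ ($Y{\left(A \right)} = \frac{1}{A - 4} = \frac{1}{-4 + A}$)
$v = \frac{1}{4}$ ($v = \left(\frac{1}{-4 + 6}\right)^{2} = \left(\frac{1}{2}\right)^{2} = \frac{1}{4} \approx 0.25$)
$a = - \frac{4}{3615}$ ($a = \frac{1}{\frac{1}{4} - 904} = \frac{1}{- \frac{3615}{4}} = - \frac{4}{3615} \approx -0.0011065$)
$\frac{8 + \left(-6 - -3\right) \left(-6\right)}{a} = \frac{8 + \left(-6 - -3\right) \left(-6\right)}{- \frac{4}{3615}} = \left(8 + \left(-6 + 3\right) \left(-6\right)\right) \left(- \frac{3615}{4}\right) = \left(8 - -18\right) \left(- \frac{3615}{4}\right) = \left(8 + 18\right) \left(- \frac{3615}{4}\right) = 26 \left(- \frac{3615}{4}\right) = - \frac{46995}{2}$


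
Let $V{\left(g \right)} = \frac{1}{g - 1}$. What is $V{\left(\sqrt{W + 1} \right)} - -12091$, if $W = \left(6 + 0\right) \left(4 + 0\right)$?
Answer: $\frac{48365}{4} \approx 12091.0$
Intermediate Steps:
$W = 24$ ($W = 6 \cdot 4 = 24$)
$V{\left(g \right)} = \frac{1}{-1 + g}$
$V{\left(\sqrt{W + 1} \right)} - -12091 = \frac{1}{-1 + \sqrt{24 + 1}} - -12091 = \frac{1}{-1 + \sqrt{25}} + 12091 = \frac{1}{-1 + 5} + 12091 = \frac{1}{4} + 12091 = \frac{48365}{4}$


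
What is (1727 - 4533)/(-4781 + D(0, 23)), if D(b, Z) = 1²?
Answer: 1403/2390 ≈ 0.58703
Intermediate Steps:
D(b, Z) = 1
(1727 - 4533)/(-4781 + D(0, 23)) = (1727 - 4533)/(-4781 + 1) = -2806/(-4780) = -2806*(-1/4780) = 1403/2390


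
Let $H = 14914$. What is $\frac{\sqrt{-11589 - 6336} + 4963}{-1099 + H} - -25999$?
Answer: $\frac{359181148}{13815} + \frac{i \sqrt{717}}{2763} \approx 25999.0 + 0.0096912 i$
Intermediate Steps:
$\frac{\sqrt{-11589 - 6336} + 4963}{-1099 + H} - -25999 = \frac{\sqrt{-11589 - 6336} + 4963}{-1099 + 14914} - -25999 = \frac{\sqrt{-17925} + 4963}{13815} + 25999 = \left(5 i \sqrt{717} + 4963\right) \frac{1}{13815} + 25999 = \left(4963 + 5 i \sqrt{717}\right) \frac{1}{13815} + 25999 = \left(\frac{4963}{13815} + \frac{i \sqrt{717}}{2763}\right) + 25999 = \frac{359181148}{13815} + \frac{i \sqrt{717}}{2763}$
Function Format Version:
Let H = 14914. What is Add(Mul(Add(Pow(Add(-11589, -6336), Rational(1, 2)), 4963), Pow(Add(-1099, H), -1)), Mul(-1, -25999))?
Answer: Add(Rational(359181148, 13815), Mul(Rational(1, 2763), I, Pow(717, Rational(1, 2)))) ≈ Add(25999., Mul(0.0096912, I))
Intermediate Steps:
Add(Mul(Add(Pow(Add(-11589, -6336), Rational(1, 2)), 4963), Pow(Add(-1099, H), -1)), Mul(-1, -25999)) = Add(Mul(Add(Pow(Add(-11589, -6336), Rational(1, 2)), 4963), Pow(Add(-1099, 14914), -1)), Mul(-1, -25999)) = Add(Mul(Add(Pow(-17925, Rational(1, 2)), 4963), Pow(13815, -1)), 25999) = Add(Mul(Add(Mul(5, I, Pow(717, Rational(1, 2))), 4963), Rational(1, 13815)), 25999) = Add(Mul(Add(4963, Mul(5, I, Pow(717, Rational(1, 2)))), Rational(1, 13815)), 25999) = Add(Add(Rational(4963, 13815), Mul(Rational(1, 2763), I, Pow(717, Rational(1, 2)))), 25999) = Add(Rational(359181148, 13815), Mul(Rational(1, 2763), I, Pow(717, Rational(1, 2))))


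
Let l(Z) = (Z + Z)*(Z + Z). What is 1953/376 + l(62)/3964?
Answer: 3380767/372616 ≈ 9.0731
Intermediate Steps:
l(Z) = 4*Z**2 (l(Z) = (2*Z)*(2*Z) = 4*Z**2)
1953/376 + l(62)/3964 = 1953/376 + (4*62**2)/3964 = 1953*(1/376) + (4*3844)*(1/3964) = 1953/376 + 15376*(1/3964) = 1953/376 + 3844/991 = 3380767/372616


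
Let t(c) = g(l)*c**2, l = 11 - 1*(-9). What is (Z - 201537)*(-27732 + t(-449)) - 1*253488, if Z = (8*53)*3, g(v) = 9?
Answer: -357809122893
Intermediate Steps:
l = 20 (l = 11 + 9 = 20)
Z = 1272 (Z = 424*3 = 1272)
t(c) = 9*c**2
(Z - 201537)*(-27732 + t(-449)) - 1*253488 = (1272 - 201537)*(-27732 + 9*(-449)**2) - 1*253488 = -200265*(-27732 + 9*201601) - 253488 = -200265*(-27732 + 1814409) - 253488 = -200265*1786677 - 253488 = -357808869405 - 253488 = -357809122893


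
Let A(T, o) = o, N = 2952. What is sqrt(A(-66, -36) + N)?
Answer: 54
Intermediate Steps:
sqrt(A(-66, -36) + N) = sqrt(-36 + 2952) = sqrt(2916) = 54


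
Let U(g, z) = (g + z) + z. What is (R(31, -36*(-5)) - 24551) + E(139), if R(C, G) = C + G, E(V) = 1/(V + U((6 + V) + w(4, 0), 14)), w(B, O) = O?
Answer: -7594079/312 ≈ -24340.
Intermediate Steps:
U(g, z) = g + 2*z
E(V) = 1/(34 + 2*V) (E(V) = 1/(V + (((6 + V) + 0) + 2*14)) = 1/(V + ((6 + V) + 28)) = 1/(V + (34 + V)) = 1/(34 + 2*V))
(R(31, -36*(-5)) - 24551) + E(139) = ((31 - 36*(-5)) - 24551) + 1/(2*(17 + 139)) = ((31 + 180) - 24551) + (½)/156 = (211 - 24551) + (½)*(1/156) = -24340 + 1/312 = -7594079/312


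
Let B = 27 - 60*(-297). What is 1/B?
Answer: 1/17847 ≈ 5.6032e-5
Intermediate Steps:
B = 17847 (B = 27 + 17820 = 17847)
1/B = 1/17847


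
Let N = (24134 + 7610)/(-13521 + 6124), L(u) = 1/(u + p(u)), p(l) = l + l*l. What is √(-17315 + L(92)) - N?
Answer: 31744/7397 + 3*I*√35970904142/4324 ≈ 4.2915 + 131.59*I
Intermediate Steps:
p(l) = l + l²
L(u) = 1/(u + u*(1 + u))
N = -31744/7397 (N = 31744/(-7397) = 31744*(-1/7397) = -31744/7397 ≈ -4.2915)
√(-17315 + L(92)) - N = √(-17315 + 1/(92*(2 + 92))) - 1*(-31744/7397) = √(-17315 + (1/92)/94) + 31744/7397 = √(-17315 + (1/92)*(1/94)) + 31744/7397 = √(-17315 + 1/8648) + 31744/7397 = √(-149740119/8648) + 31744/7397 = 3*I*√35970904142/4324 + 31744/7397 = 31744/7397 + 3*I*√35970904142/4324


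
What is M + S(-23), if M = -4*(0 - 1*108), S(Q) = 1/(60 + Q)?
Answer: 15985/37 ≈ 432.03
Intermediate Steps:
M = 432 (M = -4*(0 - 108) = -4*(-108) = 432)
M + S(-23) = 432 + 1/(60 - 23) = 432 + 1/37 = 15985/37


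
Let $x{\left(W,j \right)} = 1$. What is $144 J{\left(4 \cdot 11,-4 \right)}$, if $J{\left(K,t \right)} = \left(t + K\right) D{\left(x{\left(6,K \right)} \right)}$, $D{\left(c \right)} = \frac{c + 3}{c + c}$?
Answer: $11520$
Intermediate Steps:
$D{\left(c \right)} = \frac{3 + c}{2 c}$
$J{\left(K,t \right)} = 2 K + 2 t$ ($J{\left(K,t \right)} = \left(t + K\right) \frac{3 + 1}{2 \cdot 1} = \left(K + t\right) \frac{1}{2} \cdot 1 \cdot 4 = \left(K + t\right) 2 = 2 K + 2 t$)
$144 J{\left(4 \cdot 11,-4 \right)} = 144 \left(2 \cdot 4 \cdot 11 + 2 \left(-4\right)\right) = 144 \left(2 \cdot 44 - 8\right) = 144 \left(88 - 8\right) = 144 \cdot 80 = 11520$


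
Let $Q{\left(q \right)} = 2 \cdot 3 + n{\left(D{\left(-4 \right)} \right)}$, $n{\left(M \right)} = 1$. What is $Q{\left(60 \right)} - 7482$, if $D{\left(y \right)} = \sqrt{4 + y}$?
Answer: $-7475$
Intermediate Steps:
$Q{\left(q \right)} = 7$ ($Q{\left(q \right)} = 2 \cdot 3 + 1 = 6 + 1 = 7$)
$Q{\left(60 \right)} - 7482 = 7 - 7482 = -7475$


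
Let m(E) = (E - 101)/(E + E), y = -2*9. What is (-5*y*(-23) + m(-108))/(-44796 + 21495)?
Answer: 446911/5033016 ≈ 0.088796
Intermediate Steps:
y = -18
m(E) = (-101 + E)/(2*E) (m(E) = (-101 + E)/((2*E)) = (-101 + E)*(1/(2*E)) = (-101 + E)/(2*E))
(-5*y*(-23) + m(-108))/(-44796 + 21495) = (-5*(-18)*(-23) + (1/2)*(-101 - 108)/(-108))/(-44796 + 21495) = (90*(-23) + (1/2)*(-1/108)*(-209))/(-23301) = (-2070 + 209/216)*(-1/23301) = -446911/216*(-1/23301) = 446911/5033016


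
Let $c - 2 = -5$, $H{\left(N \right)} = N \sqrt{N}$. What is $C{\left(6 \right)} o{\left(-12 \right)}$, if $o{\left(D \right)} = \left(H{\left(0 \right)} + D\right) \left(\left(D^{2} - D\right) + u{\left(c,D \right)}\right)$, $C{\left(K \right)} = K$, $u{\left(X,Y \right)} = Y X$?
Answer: $-13824$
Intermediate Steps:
$H{\left(N \right)} = N^{\frac{3}{2}}$
$c = -3$ ($c = 2 - 5 = -3$)
$u{\left(X,Y \right)} = X Y$
$o{\left(D \right)} = D \left(D^{2} - 4 D\right)$ ($o{\left(D \right)} = \left(0^{\frac{3}{2}} + D\right) \left(\left(D^{2} - D\right) - 3 D\right) = \left(0 + D\right) \left(D^{2} - 4 D\right) = D \left(D^{2} - 4 D\right)$)
$C{\left(6 \right)} o{\left(-12 \right)} = 6 \left(-12\right)^{2} \left(-4 - 12\right) = 6 \cdot 144 \left(-16\right) = 6 \left(-2304\right) = -13824$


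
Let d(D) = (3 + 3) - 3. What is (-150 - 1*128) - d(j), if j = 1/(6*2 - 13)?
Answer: -281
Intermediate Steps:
j = -1 (j = 1/(12 - 13) = 1/(-1) = -1)
d(D) = 3 (d(D) = 6 - 3 = 3)
(-150 - 1*128) - d(j) = (-150 - 1*128) - 1*3 = (-150 - 128) - 3 = -278 - 3 = -281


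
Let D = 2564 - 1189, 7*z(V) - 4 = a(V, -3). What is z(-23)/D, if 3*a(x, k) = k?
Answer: 3/9625 ≈ 0.00031169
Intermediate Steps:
a(x, k) = k/3
z(V) = 3/7 (z(V) = 4/7 + ((1/3)*(-3))/7 = 4/7 + (1/7)*(-1) = 4/7 - 1/7 = 3/7)
D = 1375
z(-23)/D = (3/7)/1375 = (3/7)*(1/1375) = 3/9625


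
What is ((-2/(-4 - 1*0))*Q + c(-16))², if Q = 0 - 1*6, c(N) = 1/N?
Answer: 2401/256 ≈ 9.3789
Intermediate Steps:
Q = -6 (Q = 0 - 6 = -6)
((-2/(-4 - 1*0))*Q + c(-16))² = ((-2/(-4 - 1*0))*(-6) + 1/(-16))² = ((-2/(-4 + 0))*(-6) - 1/16)² = ((-2/(-4))*(-6) - 1/16)² = (-¼*(-2)*(-6) - 1/16)² = ((½)*(-6) - 1/16)² = (-3 - 1/16)² = (-49/16)² = 2401/256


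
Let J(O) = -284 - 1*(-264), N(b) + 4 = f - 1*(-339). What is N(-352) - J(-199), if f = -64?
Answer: 291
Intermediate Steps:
N(b) = 271 (N(b) = -4 + (-64 - 1*(-339)) = -4 + (-64 + 339) = -4 + 275 = 271)
J(O) = -20 (J(O) = -284 + 264 = -20)
N(-352) - J(-199) = 271 - 1*(-20) = 271 + 20 = 291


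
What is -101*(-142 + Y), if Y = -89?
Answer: 23331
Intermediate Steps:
-101*(-142 + Y) = -101*(-142 - 89) = -101*(-231) = 23331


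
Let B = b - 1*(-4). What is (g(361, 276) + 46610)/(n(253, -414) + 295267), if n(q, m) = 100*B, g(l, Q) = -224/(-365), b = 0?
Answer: 17012874/107918455 ≈ 0.15765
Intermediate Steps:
B = 4 (B = 0 - 1*(-4) = 0 + 4 = 4)
g(l, Q) = 224/365 (g(l, Q) = -224*(-1/365) = 224/365)
n(q, m) = 400 (n(q, m) = 100*4 = 400)
(g(361, 276) + 46610)/(n(253, -414) + 295267) = (224/365 + 46610)/(400 + 295267) = (17012874/365)/295667 = (17012874/365)*(1/295667) = 17012874/107918455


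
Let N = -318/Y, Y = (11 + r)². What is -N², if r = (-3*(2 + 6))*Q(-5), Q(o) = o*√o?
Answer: -101124/(11 + 120*I*√5)⁴ ≈ -1.9181e-5 - 3.172e-6*I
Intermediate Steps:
Q(o) = o^(3/2)
r = 120*I*√5 (r = (-3*(2 + 6))*(-5)^(3/2) = (-3*8)*(-5*I*√5) = -(-120)*I*√5 = 120*I*√5 ≈ 268.33*I)
Y = (11 + 120*I*√5)² ≈ -71879.0 + 5903.2*I
N = -318/(-71879 + 2640*I*√5) ≈ 0.0043945 + 0.0003609*I
-N² = -(318*I/(2640*√5 + 71879*I))² = -(-101124)/(2640*√5 + 71879*I)² = 101124/(2640*√5 + 71879*I)²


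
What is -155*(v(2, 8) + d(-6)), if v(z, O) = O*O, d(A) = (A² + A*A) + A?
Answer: -20150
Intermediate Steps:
d(A) = A + 2*A² (d(A) = (A² + A²) + A = 2*A² + A = A + 2*A²)
v(z, O) = O²
-155*(v(2, 8) + d(-6)) = -155*(8² - 6*(1 + 2*(-6))) = -155*(64 - 6*(1 - 12)) = -155*(64 - 6*(-11)) = -155*(64 + 66) = -155*130 = -20150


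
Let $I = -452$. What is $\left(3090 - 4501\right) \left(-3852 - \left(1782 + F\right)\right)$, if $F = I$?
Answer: $7311802$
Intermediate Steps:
$F = -452$
$\left(3090 - 4501\right) \left(-3852 - \left(1782 + F\right)\right) = \left(3090 - 4501\right) \left(-3852 - 1330\right) = - 1411 \left(-3852 + \left(-1782 + 452\right)\right) = - 1411 \left(-3852 - 1330\right) = \left(-1411\right) \left(-5182\right) = 7311802$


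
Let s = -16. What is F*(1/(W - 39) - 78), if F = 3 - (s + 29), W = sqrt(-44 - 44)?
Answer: 1255410/1609 + 20*I*sqrt(22)/1609 ≈ 780.24 + 0.058302*I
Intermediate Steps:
W = 2*I*sqrt(22) (W = sqrt(-88) = 2*I*sqrt(22) ≈ 9.3808*I)
F = -10 (F = 3 - (-16 + 29) = 3 - 1*13 = 3 - 13 = -10)
F*(1/(W - 39) - 78) = -10*(1/(2*I*sqrt(22) - 39) - 78) = -10*(1/(-39 + 2*I*sqrt(22)) - 78) = -10*(-78 + 1/(-39 + 2*I*sqrt(22))) = 780 - 10/(-39 + 2*I*sqrt(22))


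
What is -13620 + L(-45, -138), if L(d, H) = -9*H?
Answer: -12378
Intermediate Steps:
-13620 + L(-45, -138) = -13620 - 9*(-138) = -13620 + 1242 = -12378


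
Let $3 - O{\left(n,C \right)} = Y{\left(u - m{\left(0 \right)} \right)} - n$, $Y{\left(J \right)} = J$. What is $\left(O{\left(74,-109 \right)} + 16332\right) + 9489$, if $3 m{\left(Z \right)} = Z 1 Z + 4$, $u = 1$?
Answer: $\frac{77695}{3} \approx 25898.0$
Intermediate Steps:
$m{\left(Z \right)} = \frac{4}{3} + \frac{Z^{2}}{3}$ ($m{\left(Z \right)} = \frac{Z 1 Z + 4}{3} = \frac{Z Z + 4}{3} = \frac{Z^{2} + 4}{3} = \frac{4 + Z^{2}}{3} = \frac{4}{3} + \frac{Z^{2}}{3}$)
$O{\left(n,C \right)} = \frac{10}{3} + n$ ($O{\left(n,C \right)} = 3 - \left(\left(1 - \left(\frac{4}{3} + \frac{0^{2}}{3}\right)\right) - n\right) = 3 - \left(\left(1 - \left(\frac{4}{3} + \frac{1}{3} \cdot 0\right)\right) - n\right) = 3 - \left(\left(1 - \left(\frac{4}{3} + 0\right)\right) - n\right) = 3 - \left(\left(1 - \frac{4}{3}\right) - n\right) = 3 - \left(- \frac{1}{3} - n\right) = 3 + \left(\frac{1}{3} + n\right) = \frac{10}{3} + n$)
$\left(O{\left(74,-109 \right)} + 16332\right) + 9489 = \left(\left(\frac{10}{3} + 74\right) + 16332\right) + 9489 = \left(\frac{232}{3} + 16332\right) + 9489 = \frac{49228}{3} + 9489 = \frac{77695}{3}$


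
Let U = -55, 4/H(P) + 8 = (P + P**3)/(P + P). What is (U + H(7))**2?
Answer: 866761/289 ≈ 2999.2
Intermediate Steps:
H(P) = 4/(-8 + (P + P**3)/(2*P)) (H(P) = 4/(-8 + (P + P**3)/(P + P)) = 4/(-8 + (P + P**3)/((2*P))) = 4/(-8 + (P + P**3)*(1/(2*P))) = 4/(-8 + (P + P**3)/(2*P)))
(U + H(7))**2 = (-55 + 8/(-15 + 7**2))**2 = (-55 + 8/(-15 + 49))**2 = (-55 + 8/34)**2 = (-55 + 8*(1/34))**2 = (-55 + 4/17)**2 = (-931/17)**2 = 866761/289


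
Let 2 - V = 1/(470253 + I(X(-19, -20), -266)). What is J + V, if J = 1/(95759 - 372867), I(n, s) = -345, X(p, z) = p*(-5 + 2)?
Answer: 32553723139/16276908258 ≈ 2.0000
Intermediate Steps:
X(p, z) = -3*p (X(p, z) = p*(-3) = -3*p)
J = -1/277108 (J = 1/(-277108) = -1/277108 ≈ -3.6087e-6)
V = 939815/469908 (V = 2 - 1/(470253 - 345) = 2 - 1/469908 = 939815/469908 ≈ 2.0000)
J + V = -1/277108 + 939815/469908 = 32553723139/16276908258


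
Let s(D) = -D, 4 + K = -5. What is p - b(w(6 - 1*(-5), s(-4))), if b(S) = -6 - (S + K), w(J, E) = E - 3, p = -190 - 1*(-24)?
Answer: -168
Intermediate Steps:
K = -9 (K = -4 - 5 = -9)
p = -166 (p = -190 + 24 = -166)
w(J, E) = -3 + E
b(S) = 3 - S (b(S) = -6 - (S - 9) = -6 - (-9 + S) = -6 + (9 - S) = 3 - S)
p - b(w(6 - 1*(-5), s(-4))) = -166 - (3 - (-3 - 1*(-4))) = -166 - (3 - (-3 + 4)) = -166 - (3 - 1*1) = -166 - (3 - 1) = -166 - 1*2 = -166 - 2 = -168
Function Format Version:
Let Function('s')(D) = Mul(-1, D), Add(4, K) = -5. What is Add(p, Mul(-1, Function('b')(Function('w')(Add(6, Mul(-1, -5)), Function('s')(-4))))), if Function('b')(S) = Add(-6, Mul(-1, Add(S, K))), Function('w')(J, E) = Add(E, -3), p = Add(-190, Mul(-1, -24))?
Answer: -168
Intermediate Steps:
K = -9 (K = Add(-4, -5) = -9)
p = -166 (p = Add(-190, 24) = -166)
Function('w')(J, E) = Add(-3, E)
Function('b')(S) = Add(3, Mul(-1, S)) (Function('b')(S) = Add(-6, Mul(-1, Add(S, -9))) = Add(-6, Mul(-1, Add(-9, S))) = Add(-6, Add(9, Mul(-1, S))) = Add(3, Mul(-1, S)))
Add(p, Mul(-1, Function('b')(Function('w')(Add(6, Mul(-1, -5)), Function('s')(-4))))) = Add(-166, Mul(-1, Add(3, Mul(-1, Add(-3, Mul(-1, -4)))))) = Add(-166, Mul(-1, Add(3, Mul(-1, Add(-3, 4))))) = Add(-166, Mul(-1, Add(3, Mul(-1, 1)))) = Add(-166, Mul(-1, Add(3, -1))) = Add(-166, Mul(-1, 2)) = Add(-166, -2) = -168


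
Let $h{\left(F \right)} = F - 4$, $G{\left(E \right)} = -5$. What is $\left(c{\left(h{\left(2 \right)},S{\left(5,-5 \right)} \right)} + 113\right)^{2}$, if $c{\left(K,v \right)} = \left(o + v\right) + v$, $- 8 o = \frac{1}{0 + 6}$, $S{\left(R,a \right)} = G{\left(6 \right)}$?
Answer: $\frac{24433249}{2304} \approx 10605.0$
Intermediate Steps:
$S{\left(R,a \right)} = -5$
$o = - \frac{1}{48}$ ($o = - \frac{1}{8 \left(0 + 6\right)} = - \frac{1}{8 \cdot 6} = \left(- \frac{1}{8}\right) \frac{1}{6} = - \frac{1}{48} \approx -0.020833$)
$h{\left(F \right)} = -4 + F$ ($h{\left(F \right)} = F - 4 = -4 + F$)
$c{\left(K,v \right)} = - \frac{1}{48} + 2 v$ ($c{\left(K,v \right)} = \left(- \frac{1}{48} + v\right) + v = - \frac{1}{48} + 2 v$)
$\left(c{\left(h{\left(2 \right)},S{\left(5,-5 \right)} \right)} + 113\right)^{2} = \left(\left(- \frac{1}{48} + 2 \left(-5\right)\right) + 113\right)^{2} = \left(\left(- \frac{1}{48} - 10\right) + 113\right)^{2} = \left(- \frac{481}{48} + 113\right)^{2} = \left(\frac{4943}{48}\right)^{2} = \frac{24433249}{2304}$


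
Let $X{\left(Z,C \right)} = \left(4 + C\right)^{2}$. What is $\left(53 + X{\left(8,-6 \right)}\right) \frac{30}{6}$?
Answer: $285$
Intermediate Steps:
$\left(53 + X{\left(8,-6 \right)}\right) \frac{30}{6} = \left(53 + \left(4 - 6\right)^{2}\right) \frac{30}{6} = \left(53 + \left(-2\right)^{2}\right) 30 \cdot \frac{1}{6} = \left(53 + 4\right) 5 = 57 \cdot 5 = 285$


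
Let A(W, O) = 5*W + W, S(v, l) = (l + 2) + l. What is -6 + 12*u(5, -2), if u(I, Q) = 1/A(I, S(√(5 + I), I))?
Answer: -28/5 ≈ -5.6000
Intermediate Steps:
S(v, l) = 2 + 2*l (S(v, l) = (2 + l) + l = 2 + 2*l)
A(W, O) = 6*W
u(I, Q) = 1/(6*I)
-6 + 12*u(5, -2) = -6 + 12*((⅙)/5) = -6 + 12*((⅙)*(⅕)) = -6 + 12*(1/30) = -6 + ⅖ = -28/5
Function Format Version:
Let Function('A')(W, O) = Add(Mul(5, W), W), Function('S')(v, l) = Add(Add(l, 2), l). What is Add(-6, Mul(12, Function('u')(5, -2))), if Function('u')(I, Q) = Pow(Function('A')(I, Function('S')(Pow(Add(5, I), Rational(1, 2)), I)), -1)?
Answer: Rational(-28, 5) ≈ -5.6000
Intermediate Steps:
Function('S')(v, l) = Add(2, Mul(2, l)) (Function('S')(v, l) = Add(Add(2, l), l) = Add(2, Mul(2, l)))
Function('A')(W, O) = Mul(6, W)
Function('u')(I, Q) = Mul(Rational(1, 6), Pow(I, -1)) (Function('u')(I, Q) = Pow(Mul(6, I), -1) = Mul(Rational(1, 6), Pow(I, -1)))
Add(-6, Mul(12, Function('u')(5, -2))) = Add(-6, Mul(12, Mul(Rational(1, 6), Pow(5, -1)))) = Add(-6, Mul(12, Mul(Rational(1, 6), Rational(1, 5)))) = Add(-6, Mul(12, Rational(1, 30))) = Add(-6, Rational(2, 5)) = Rational(-28, 5)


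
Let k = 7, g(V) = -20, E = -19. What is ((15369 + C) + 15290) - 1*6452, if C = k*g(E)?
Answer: 24067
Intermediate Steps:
C = -140 (C = 7*(-20) = -140)
((15369 + C) + 15290) - 1*6452 = ((15369 - 140) + 15290) - 1*6452 = (15229 + 15290) - 6452 = 30519 - 6452 = 24067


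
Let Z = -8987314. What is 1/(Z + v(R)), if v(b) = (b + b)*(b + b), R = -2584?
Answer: 1/17720910 ≈ 5.6431e-8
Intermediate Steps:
v(b) = 4*b**2 (v(b) = (2*b)*(2*b) = 4*b**2)
1/(Z + v(R)) = 1/(-8987314 + 4*(-2584)**2) = 1/(-8987314 + 4*6677056) = 1/(-8987314 + 26708224) = 1/17720910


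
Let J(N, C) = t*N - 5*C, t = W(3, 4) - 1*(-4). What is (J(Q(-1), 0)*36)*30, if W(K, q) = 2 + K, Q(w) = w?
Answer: -9720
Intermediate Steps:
t = 9 (t = (2 + 3) - 1*(-4) = 5 + 4 = 9)
J(N, C) = -5*C + 9*N (J(N, C) = 9*N - 5*C = -5*C + 9*N)
(J(Q(-1), 0)*36)*30 = ((-5*0 + 9*(-1))*36)*30 = ((0 - 9)*36)*30 = -9*36*30 = -324*30 = -9720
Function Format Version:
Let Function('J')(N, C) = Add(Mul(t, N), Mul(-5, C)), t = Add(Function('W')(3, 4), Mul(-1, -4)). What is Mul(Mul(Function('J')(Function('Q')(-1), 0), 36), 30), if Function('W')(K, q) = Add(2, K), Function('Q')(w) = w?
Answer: -9720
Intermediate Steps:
t = 9 (t = Add(Add(2, 3), Mul(-1, -4)) = Add(5, 4) = 9)
Function('J')(N, C) = Add(Mul(-5, C), Mul(9, N)) (Function('J')(N, C) = Add(Mul(9, N), Mul(-5, C)) = Add(Mul(-5, C), Mul(9, N)))
Mul(Mul(Function('J')(Function('Q')(-1), 0), 36), 30) = Mul(Mul(Add(Mul(-5, 0), Mul(9, -1)), 36), 30) = Mul(Mul(Add(0, -9), 36), 30) = Mul(Mul(-9, 36), 30) = Mul(-324, 30) = -9720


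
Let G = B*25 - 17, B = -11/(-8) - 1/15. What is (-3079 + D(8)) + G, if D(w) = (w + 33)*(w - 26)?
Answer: -91231/24 ≈ -3801.3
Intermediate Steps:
B = 157/120 (B = -11*(-⅛) - 1*1/15 = 11/8 - 1/15 = 157/120 ≈ 1.3083)
D(w) = (-26 + w)*(33 + w) (D(w) = (33 + w)*(-26 + w) = (-26 + w)*(33 + w))
G = 377/24 (G = (157/120)*25 - 17 = 785/24 - 17 = 377/24 ≈ 15.708)
(-3079 + D(8)) + G = (-3079 + (-858 + 8² + 7*8)) + 377/24 = (-3079 + (-858 + 64 + 56)) + 377/24 = (-3079 - 738) + 377/24 = -3817 + 377/24 = -91231/24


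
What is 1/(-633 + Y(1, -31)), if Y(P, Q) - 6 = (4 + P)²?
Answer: -1/602 ≈ -0.0016611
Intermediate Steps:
Y(P, Q) = 6 + (4 + P)²
1/(-633 + Y(1, -31)) = 1/(-633 + (6 + (4 + 1)²)) = 1/(-633 + (6 + 5²)) = 1/(-633 + (6 + 25)) = 1/(-633 + 31) = 1/(-602) = -1/602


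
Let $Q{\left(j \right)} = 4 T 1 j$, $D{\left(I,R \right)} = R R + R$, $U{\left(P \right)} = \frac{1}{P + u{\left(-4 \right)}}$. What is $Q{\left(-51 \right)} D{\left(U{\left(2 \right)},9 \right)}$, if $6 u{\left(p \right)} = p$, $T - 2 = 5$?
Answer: $-128520$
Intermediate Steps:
$T = 7$ ($T = 2 + 5 = 7$)
$u{\left(p \right)} = \frac{p}{6}$
$U{\left(P \right)} = \frac{1}{- \frac{2}{3} + P}$ ($U{\left(P \right)} = \frac{1}{P + \frac{1}{6} \left(-4\right)} = \frac{1}{P - \frac{2}{3}} = \frac{1}{- \frac{2}{3} + P}$)
$D{\left(I,R \right)} = R + R^{2}$ ($D{\left(I,R \right)} = R^{2} + R = R + R^{2}$)
$Q{\left(j \right)} = 28 j$ ($Q{\left(j \right)} = 4 \cdot 7 \cdot 1 j = 28 \cdot 1 j = 28 j$)
$Q{\left(-51 \right)} D{\left(U{\left(2 \right)},9 \right)} = 28 \left(-51\right) 9 \left(1 + 9\right) = - 1428 \cdot 9 \cdot 10 = \left(-1428\right) 90 = -128520$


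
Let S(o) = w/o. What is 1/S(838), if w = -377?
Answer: -838/377 ≈ -2.2228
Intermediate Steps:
S(o) = -377/o
1/S(838) = 1/(-377/838) = -838/377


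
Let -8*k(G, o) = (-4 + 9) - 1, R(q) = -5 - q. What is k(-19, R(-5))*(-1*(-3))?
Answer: -3/2 ≈ -1.5000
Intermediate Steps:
k(G, o) = -½ (k(G, o) = -((-4 + 9) - 1)/8 = -(5 - 1)/8 = -⅛*4 = -½)
k(-19, R(-5))*(-1*(-3)) = -(-1)*(-3)/2 = -½*3 = -3/2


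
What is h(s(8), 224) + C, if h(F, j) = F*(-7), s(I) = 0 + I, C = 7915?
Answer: 7859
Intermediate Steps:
s(I) = I
h(F, j) = -7*F
h(s(8), 224) + C = -7*8 + 7915 = -56 + 7915 = 7859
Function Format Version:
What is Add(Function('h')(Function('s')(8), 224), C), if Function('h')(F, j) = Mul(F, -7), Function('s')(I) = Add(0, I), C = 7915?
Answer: 7859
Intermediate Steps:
Function('s')(I) = I
Function('h')(F, j) = Mul(-7, F)
Add(Function('h')(Function('s')(8), 224), C) = Add(Mul(-7, 8), 7915) = Add(-56, 7915) = 7859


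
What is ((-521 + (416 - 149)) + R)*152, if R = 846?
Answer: 89984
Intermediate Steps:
((-521 + (416 - 149)) + R)*152 = ((-521 + (416 - 149)) + 846)*152 = ((-521 + 267) + 846)*152 = (-254 + 846)*152 = 592*152 = 89984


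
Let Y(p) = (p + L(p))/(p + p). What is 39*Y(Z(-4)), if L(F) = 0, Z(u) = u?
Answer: 39/2 ≈ 19.500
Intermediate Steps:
Y(p) = ½ (Y(p) = (p + 0)/(p + p) = p/((2*p)) = p*(1/(2*p)) = ½)
39*Y(Z(-4)) = 39*(½) = 39/2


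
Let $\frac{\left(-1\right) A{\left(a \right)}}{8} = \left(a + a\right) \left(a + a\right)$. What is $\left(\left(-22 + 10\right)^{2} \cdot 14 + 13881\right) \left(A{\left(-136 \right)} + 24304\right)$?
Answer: $-9022628496$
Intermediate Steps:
$A{\left(a \right)} = - 32 a^{2}$ ($A{\left(a \right)} = - 8 \left(a + a\right) \left(a + a\right) = - 8 \cdot 2 a 2 a = - 8 \cdot 4 a^{2} = - 32 a^{2}$)
$\left(\left(-22 + 10\right)^{2} \cdot 14 + 13881\right) \left(A{\left(-136 \right)} + 24304\right) = \left(\left(-22 + 10\right)^{2} \cdot 14 + 13881\right) \left(- 32 \left(-136\right)^{2} + 24304\right) = \left(\left(-12\right)^{2} \cdot 14 + 13881\right) \left(\left(-32\right) 18496 + 24304\right) = \left(144 \cdot 14 + 13881\right) \left(-591872 + 24304\right) = \left(2016 + 13881\right) \left(-567568\right) = 15897 \left(-567568\right) = -9022628496$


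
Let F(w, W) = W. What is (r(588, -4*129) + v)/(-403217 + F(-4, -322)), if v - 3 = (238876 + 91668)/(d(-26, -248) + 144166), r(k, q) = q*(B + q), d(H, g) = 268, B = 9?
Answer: -18893215727/29142375963 ≈ -0.64831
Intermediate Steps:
r(k, q) = q*(9 + q)
v = 381923/72217 (v = 3 + (238876 + 91668)/(268 + 144166) = 3 + 330544/144434 = 3 + 330544*(1/144434) = 3 + 165272/72217 = 381923/72217 ≈ 5.2885)
(r(588, -4*129) + v)/(-403217 + F(-4, -322)) = ((-4*129)*(9 - 4*129) + 381923/72217)/(-403217 - 322) = (-516*(9 - 516) + 381923/72217)/(-403539) = (-516*(-507) + 381923/72217)*(-1/403539) = (261612 + 381923/72217)*(-1/403539) = (18893215727/72217)*(-1/403539) = -18893215727/29142375963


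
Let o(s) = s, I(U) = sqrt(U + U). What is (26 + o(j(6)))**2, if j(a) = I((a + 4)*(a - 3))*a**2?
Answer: 78436 + 3744*sqrt(15) ≈ 92937.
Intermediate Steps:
I(U) = sqrt(2)*sqrt(U) (I(U) = sqrt(2*U) = sqrt(2)*sqrt(U))
j(a) = sqrt(2)*a**2*sqrt((-3 + a)*(4 + a)) (j(a) = (sqrt(2)*sqrt((a + 4)*(a - 3)))*a**2 = (sqrt(2)*sqrt((4 + a)*(-3 + a)))*a**2 = (sqrt(2)*sqrt((-3 + a)*(4 + a)))*a**2 = sqrt(2)*a**2*sqrt((-3 + a)*(4 + a)))
(26 + o(j(6)))**2 = (26 + 6**2*sqrt(-24 + 2*6 + 2*6**2))**2 = (26 + 36*sqrt(-24 + 12 + 2*36))**2 = (26 + 36*sqrt(-24 + 12 + 72))**2 = (26 + 36*sqrt(60))**2 = (26 + 36*(2*sqrt(15)))**2 = (26 + 72*sqrt(15))**2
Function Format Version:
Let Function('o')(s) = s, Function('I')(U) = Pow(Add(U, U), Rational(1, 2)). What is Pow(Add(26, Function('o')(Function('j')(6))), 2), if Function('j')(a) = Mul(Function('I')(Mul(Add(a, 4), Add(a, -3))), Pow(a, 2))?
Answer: Add(78436, Mul(3744, Pow(15, Rational(1, 2)))) ≈ 92937.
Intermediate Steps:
Function('I')(U) = Mul(Pow(2, Rational(1, 2)), Pow(U, Rational(1, 2))) (Function('I')(U) = Pow(Mul(2, U), Rational(1, 2)) = Mul(Pow(2, Rational(1, 2)), Pow(U, Rational(1, 2))))
Function('j')(a) = Mul(Pow(2, Rational(1, 2)), Pow(a, 2), Pow(Mul(Add(-3, a), Add(4, a)), Rational(1, 2))) (Function('j')(a) = Mul(Mul(Pow(2, Rational(1, 2)), Pow(Mul(Add(a, 4), Add(a, -3)), Rational(1, 2))), Pow(a, 2)) = Mul(Mul(Pow(2, Rational(1, 2)), Pow(Mul(Add(4, a), Add(-3, a)), Rational(1, 2))), Pow(a, 2)) = Mul(Mul(Pow(2, Rational(1, 2)), Pow(Mul(Add(-3, a), Add(4, a)), Rational(1, 2))), Pow(a, 2)) = Mul(Pow(2, Rational(1, 2)), Pow(a, 2), Pow(Mul(Add(-3, a), Add(4, a)), Rational(1, 2))))
Pow(Add(26, Function('o')(Function('j')(6))), 2) = Pow(Add(26, Mul(Pow(6, 2), Pow(Add(-24, Mul(2, 6), Mul(2, Pow(6, 2))), Rational(1, 2)))), 2) = Pow(Add(26, Mul(36, Pow(Add(-24, 12, Mul(2, 36)), Rational(1, 2)))), 2) = Pow(Add(26, Mul(36, Pow(Add(-24, 12, 72), Rational(1, 2)))), 2) = Pow(Add(26, Mul(36, Pow(60, Rational(1, 2)))), 2) = Pow(Add(26, Mul(36, Mul(2, Pow(15, Rational(1, 2))))), 2) = Pow(Add(26, Mul(72, Pow(15, Rational(1, 2)))), 2)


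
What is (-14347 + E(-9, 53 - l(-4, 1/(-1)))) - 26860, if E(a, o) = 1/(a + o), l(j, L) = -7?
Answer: -2101556/51 ≈ -41207.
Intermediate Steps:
(-14347 + E(-9, 53 - l(-4, 1/(-1)))) - 26860 = (-14347 + 1/(-9 + (53 - 1*(-7)))) - 26860 = (-14347 + 1/(-9 + (53 + 7))) - 26860 = (-14347 + 1/(-9 + 60)) - 26860 = (-14347 + 1/51) - 26860 = -731696/51 - 26860 = -2101556/51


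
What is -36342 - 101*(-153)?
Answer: -20889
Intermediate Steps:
-36342 - 101*(-153) = -36342 + 15453 = -20889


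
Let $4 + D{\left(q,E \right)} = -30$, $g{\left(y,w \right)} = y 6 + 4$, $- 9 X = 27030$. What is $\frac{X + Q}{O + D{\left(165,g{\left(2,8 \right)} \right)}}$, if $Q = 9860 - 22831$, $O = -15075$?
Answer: $\frac{47923}{45327} \approx 1.0573$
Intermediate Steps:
$X = - \frac{9010}{3}$ ($X = \left(- \frac{1}{9}\right) 27030 = - \frac{9010}{3} \approx -3003.3$)
$g{\left(y,w \right)} = 4 + 6 y$ ($g{\left(y,w \right)} = 6 y + 4 = 4 + 6 y$)
$D{\left(q,E \right)} = -34$ ($D{\left(q,E \right)} = -4 - 30 = -34$)
$Q = -12971$
$\frac{X + Q}{O + D{\left(165,g{\left(2,8 \right)} \right)}} = \frac{- \frac{9010}{3} - 12971}{-15075 - 34} = - \frac{47923}{3 \left(-15109\right)} = \left(- \frac{47923}{3}\right) \left(- \frac{1}{15109}\right) = \frac{47923}{45327}$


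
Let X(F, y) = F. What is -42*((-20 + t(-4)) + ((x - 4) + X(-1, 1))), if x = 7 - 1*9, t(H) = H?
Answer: 1302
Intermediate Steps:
x = -2 (x = 7 - 9 = -2)
-42*((-20 + t(-4)) + ((x - 4) + X(-1, 1))) = -42*((-20 - 4) + ((-2 - 4) - 1)) = -42*(-24 + (-6 - 1)) = -42*(-24 - 7) = -42*(-31) = 1302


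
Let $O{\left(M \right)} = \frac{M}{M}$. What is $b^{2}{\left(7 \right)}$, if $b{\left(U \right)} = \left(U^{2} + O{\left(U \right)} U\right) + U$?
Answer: $3969$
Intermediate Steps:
$O{\left(M \right)} = 1$
$b{\left(U \right)} = U^{2} + 2 U$ ($b{\left(U \right)} = \left(U^{2} + 1 U\right) + U = \left(U^{2} + U\right) + U = \left(U + U^{2}\right) + U = U^{2} + 2 U$)
$b^{2}{\left(7 \right)} = \left(7 \left(2 + 7\right)\right)^{2} = \left(7 \cdot 9\right)^{2} = 63^{2} = 3969$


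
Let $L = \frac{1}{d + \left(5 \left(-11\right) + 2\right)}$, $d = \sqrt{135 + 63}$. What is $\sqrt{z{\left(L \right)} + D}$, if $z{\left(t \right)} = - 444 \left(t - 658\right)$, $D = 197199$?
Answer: $\sqrt{489351 + \frac{444}{53 - 3 \sqrt{22}}} \approx 699.54$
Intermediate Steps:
$d = 3 \sqrt{22}$ ($d = \sqrt{198} = 3 \sqrt{22} \approx 14.071$)
$L = \frac{1}{-53 + 3 \sqrt{22}}$ ($L = \frac{1}{3 \sqrt{22} + \left(5 \left(-11\right) + 2\right)} = \frac{1}{3 \sqrt{22} + \left(-55 + 2\right)} = \frac{1}{3 \sqrt{22} - 53} = \frac{1}{-53 + 3 \sqrt{22}} \approx -0.025688$)
$z{\left(t \right)} = 292152 - 444 t$ ($z{\left(t \right)} = - 444 \left(-658 + t\right) = 292152 - 444 t$)
$\sqrt{z{\left(L \right)} + D} = \sqrt{\left(292152 - 444 \left(- \frac{53}{2611} - \frac{3 \sqrt{22}}{2611}\right)\right) + 197199} = \sqrt{\left(292152 + \left(\frac{23532}{2611} + \frac{1332 \sqrt{22}}{2611}\right)\right) + 197199} = \sqrt{\left(\frac{762832404}{2611} + \frac{1332 \sqrt{22}}{2611}\right) + 197199} = \sqrt{\frac{1277718993}{2611} + \frac{1332 \sqrt{22}}{2611}}$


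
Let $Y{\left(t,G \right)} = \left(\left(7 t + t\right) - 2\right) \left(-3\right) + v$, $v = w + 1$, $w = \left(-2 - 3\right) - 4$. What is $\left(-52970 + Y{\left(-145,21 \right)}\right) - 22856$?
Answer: $-72348$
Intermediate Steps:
$w = -9$ ($w = -5 - 4 = -9$)
$v = -8$ ($v = -9 + 1 = -8$)
$Y{\left(t,G \right)} = -2 - 24 t$ ($Y{\left(t,G \right)} = \left(\left(7 t + t\right) - 2\right) \left(-3\right) - 8 = \left(8 t - 2\right) \left(-3\right) - 8 = \left(-2 + 8 t\right) \left(-3\right) - 8 = \left(6 - 24 t\right) - 8 = -2 - 24 t$)
$\left(-52970 + Y{\left(-145,21 \right)}\right) - 22856 = \left(-52970 - -3478\right) - 22856 = \left(-52970 + \left(-2 + 3480\right)\right) - 22856 = \left(-52970 + 3478\right) - 22856 = -49492 - 22856 = -72348$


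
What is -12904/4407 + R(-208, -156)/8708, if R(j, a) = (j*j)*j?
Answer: -9942643304/9594039 ≈ -1036.3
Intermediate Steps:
R(j, a) = j**3 (R(j, a) = j**2*j = j**3)
-12904/4407 + R(-208, -156)/8708 = -12904/4407 + (-208)**3/8708 = -12904*1/4407 - 8998912*1/8708 = -12904/4407 - 2249728/2177 = -9942643304/9594039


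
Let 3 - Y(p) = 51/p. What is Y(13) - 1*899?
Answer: -11699/13 ≈ -899.92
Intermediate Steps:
Y(p) = 3 - 51/p
Y(13) - 1*899 = (3 - 51/13) - 1*899 = (3 - 51*1/13) - 899 = (3 - 51/13) - 899 = -12/13 - 899 = -11699/13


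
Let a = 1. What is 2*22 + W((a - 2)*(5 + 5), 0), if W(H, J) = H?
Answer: 34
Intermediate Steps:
2*22 + W((a - 2)*(5 + 5), 0) = 2*22 + (1 - 2)*(5 + 5) = 44 - 1*10 = 44 - 10 = 34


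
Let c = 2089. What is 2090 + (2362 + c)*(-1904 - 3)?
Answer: -8485967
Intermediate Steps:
2090 + (2362 + c)*(-1904 - 3) = 2090 + (2362 + 2089)*(-1904 - 3) = 2090 + 4451*(-1907) = 2090 - 8488057 = -8485967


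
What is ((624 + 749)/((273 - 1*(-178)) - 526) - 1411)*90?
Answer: -643188/5 ≈ -1.2864e+5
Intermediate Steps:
((624 + 749)/((273 - 1*(-178)) - 526) - 1411)*90 = (1373/((273 + 178) - 526) - 1411)*90 = (1373/(451 - 526) - 1411)*90 = (1373/(-75) - 1411)*90 = (1373*(-1/75) - 1411)*90 = (-1373/75 - 1411)*90 = -107198/75*90 = -643188/5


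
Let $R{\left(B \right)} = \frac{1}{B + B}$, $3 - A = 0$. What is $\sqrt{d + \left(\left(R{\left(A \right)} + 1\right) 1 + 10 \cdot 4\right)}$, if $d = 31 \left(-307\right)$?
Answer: $\frac{i \sqrt{341130}}{6} \approx 97.344 i$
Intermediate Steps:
$A = 3$ ($A = 3 - 0 = 3 + 0 = 3$)
$R{\left(B \right)} = \frac{1}{2 B}$
$d = -9517$
$\sqrt{d + \left(\left(R{\left(A \right)} + 1\right) 1 + 10 \cdot 4\right)} = \sqrt{-9517 + \left(\left(\frac{1}{2 \cdot 3} + 1\right) 1 + 10 \cdot 4\right)} = \sqrt{-9517 + \left(\left(\frac{1}{2} \cdot \frac{1}{3} + 1\right) 1 + 40\right)} = \sqrt{-9517 + \left(\left(\frac{1}{6} + 1\right) 1 + 40\right)} = \sqrt{-9517 + \left(\frac{7}{6} \cdot 1 + 40\right)} = \sqrt{-9517 + \left(\frac{7}{6} + 40\right)} = \sqrt{-9517 + \frac{247}{6}} = \sqrt{- \frac{56855}{6}} = \frac{i \sqrt{341130}}{6}$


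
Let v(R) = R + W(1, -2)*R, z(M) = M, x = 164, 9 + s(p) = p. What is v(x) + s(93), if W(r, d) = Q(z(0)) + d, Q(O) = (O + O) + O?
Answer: -80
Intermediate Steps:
s(p) = -9 + p
Q(O) = 3*O (Q(O) = 2*O + O = 3*O)
W(r, d) = d (W(r, d) = 3*0 + d = 0 + d = d)
v(R) = -R (v(R) = R - 2*R = -R)
v(x) + s(93) = -1*164 + (-9 + 93) = -164 + 84 = -80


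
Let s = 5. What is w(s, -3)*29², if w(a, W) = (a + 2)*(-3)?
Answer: -17661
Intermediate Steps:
w(a, W) = -6 - 3*a (w(a, W) = (2 + a)*(-3) = -6 - 3*a)
w(s, -3)*29² = (-6 - 3*5)*29² = (-6 - 15)*841 = -21*841 = -17661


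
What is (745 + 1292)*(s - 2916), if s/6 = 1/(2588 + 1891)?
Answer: -8868254682/1493 ≈ -5.9399e+6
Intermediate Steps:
s = 2/1493 (s = 6/(2588 + 1891) = 6/4479 = 6*(1/4479) = 2/1493 ≈ 0.0013396)
(745 + 1292)*(s - 2916) = (745 + 1292)*(2/1493 - 2916) = 2037*(-4353586/1493) = -8868254682/1493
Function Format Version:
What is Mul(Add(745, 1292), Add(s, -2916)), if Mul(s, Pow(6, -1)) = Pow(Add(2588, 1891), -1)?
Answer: Rational(-8868254682, 1493) ≈ -5.9399e+6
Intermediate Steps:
s = Rational(2, 1493) (s = Mul(6, Pow(Add(2588, 1891), -1)) = Mul(6, Pow(4479, -1)) = Mul(6, Rational(1, 4479)) = Rational(2, 1493) ≈ 0.0013396)
Mul(Add(745, 1292), Add(s, -2916)) = Mul(Add(745, 1292), Add(Rational(2, 1493), -2916)) = Mul(2037, Rational(-4353586, 1493)) = Rational(-8868254682, 1493)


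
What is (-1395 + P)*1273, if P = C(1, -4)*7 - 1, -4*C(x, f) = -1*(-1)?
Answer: -7117343/4 ≈ -1.7793e+6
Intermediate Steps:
C(x, f) = -1/4 (C(x, f) = -(-1)*(-1)/4 = -1/4*1 = -1/4)
P = -11/4 (P = -1/4*7 - 1 = -7/4 - 1 = -11/4 ≈ -2.7500)
(-1395 + P)*1273 = (-1395 - 11/4)*1273 = -5591/4*1273 = -7117343/4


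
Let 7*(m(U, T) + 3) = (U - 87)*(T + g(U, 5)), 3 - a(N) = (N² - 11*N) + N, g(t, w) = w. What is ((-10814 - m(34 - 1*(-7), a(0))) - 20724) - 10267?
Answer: -292246/7 ≈ -41749.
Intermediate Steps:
a(N) = 3 - N² + 10*N (a(N) = 3 - ((N² - 11*N) + N) = 3 - (N² - 10*N) = 3 + (-N² + 10*N) = 3 - N² + 10*N)
m(U, T) = -3 + (-87 + U)*(5 + T)/7 (m(U, T) = -3 + ((U - 87)*(T + 5))/7 = -3 + ((-87 + U)*(5 + T))/7 = -3 + (-87 + U)*(5 + T)/7)
((-10814 - m(34 - 1*(-7), a(0))) - 20724) - 10267 = ((-10814 - (-456/7 - 87*(3 - 1*0² + 10*0)/7 + 5*(34 - 1*(-7))/7 + (3 - 1*0² + 10*0)*(34 - 1*(-7))/7)) - 20724) - 10267 = ((-10814 - (-456/7 - 87*(3 - 1*0 + 0)/7 + 5*(34 + 7)/7 + (3 - 1*0 + 0)*(34 + 7)/7)) - 20724) - 10267 = ((-10814 - (-456/7 - 87*(3 + 0 + 0)/7 + (5/7)*41 + (⅐)*(3 + 0 + 0)*41)) - 20724) - 10267 = ((-10814 - (-456/7 - 87/7*3 + 205/7 + (⅐)*3*41)) - 20724) - 10267 = ((-10814 - (-456/7 - 261/7 + 205/7 + 123/7)) - 20724) - 10267 = ((-10814 - 1*(-389/7)) - 20724) - 10267 = ((-10814 + 389/7) - 20724) - 10267 = (-75309/7 - 20724) - 10267 = -220377/7 - 10267 = -292246/7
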